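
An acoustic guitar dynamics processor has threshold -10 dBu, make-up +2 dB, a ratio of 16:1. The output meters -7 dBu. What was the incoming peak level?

6 dBu

Before make-up, the level was -7 − 2 = -9 dBu.
That's 1 dB above the -10 dBu threshold.
Before 16:1 compression the overshoot was 1 × 16 = 16 dB, so input = -10 + 16 = 6 dBu.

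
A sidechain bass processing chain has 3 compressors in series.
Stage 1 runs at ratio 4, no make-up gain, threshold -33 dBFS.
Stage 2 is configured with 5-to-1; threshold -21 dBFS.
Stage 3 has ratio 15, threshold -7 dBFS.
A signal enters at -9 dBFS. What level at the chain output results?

Stage 1: overshoot 24 dB → 24/4 = 6 dB → -27 dBFS.
Stage 2: -27 dBFS is at or below the -21 dBFS threshold — no compression; output -27 dBFS.
Stage 3: -27 dBFS ≤ -7 dBFS, so stage 3 doesn't engage; output -27 dBFS.

-27 dBFS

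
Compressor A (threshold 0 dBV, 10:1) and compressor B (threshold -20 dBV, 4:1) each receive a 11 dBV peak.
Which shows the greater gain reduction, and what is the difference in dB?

B, by 13.35 dB

A: 11 dB over, compressed to 1.1 dB over, so 9.9 dB of GR.
B: 31 dB over, compressed to 7.75 dB over, so 23.25 dB of GR.
Difference: 13.35 dB in favour of B.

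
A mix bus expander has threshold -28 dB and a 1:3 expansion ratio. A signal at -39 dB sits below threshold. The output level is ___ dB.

-61 dB

Undershoot = (-28) − (-39) = 11 dB.
At 1:3, that expands to 33 dB under threshold.
Output = -28 − 33 = -61 dB.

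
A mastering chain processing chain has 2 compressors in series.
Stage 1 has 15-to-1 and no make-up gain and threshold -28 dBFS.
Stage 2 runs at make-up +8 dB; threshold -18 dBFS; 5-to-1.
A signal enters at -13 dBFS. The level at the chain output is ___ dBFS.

-19 dBFS

Stage 1: overshoot 15 dB → 15/15 = 1 dB → -27 dBFS.
Stage 2: -27 dBFS is at or below the -18 dBFS threshold — no compression; make-up brings it to -19 dBFS.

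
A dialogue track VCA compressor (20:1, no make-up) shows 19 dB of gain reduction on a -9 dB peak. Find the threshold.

Gain reduction = -9 − (-28) = 19 dB; output overshoot = GR / (R − 1) = 19 / 19 = 1 dB.
Threshold = output − output overshoot = -28 − 1 = -29 dB.

-29 dB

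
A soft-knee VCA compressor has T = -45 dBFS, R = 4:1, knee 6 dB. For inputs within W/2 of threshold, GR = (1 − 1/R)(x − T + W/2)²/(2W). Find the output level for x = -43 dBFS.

-44.5625 dBFS

x − T + W/2 = -43 − (-45) + 3 = 5.
GR = (1 − 1/4) × 5² / 12 = 0.75 × 25 / 12 = 1.5625 dB.
Output = -43 − 1.5625 = -44.5625 dBFS.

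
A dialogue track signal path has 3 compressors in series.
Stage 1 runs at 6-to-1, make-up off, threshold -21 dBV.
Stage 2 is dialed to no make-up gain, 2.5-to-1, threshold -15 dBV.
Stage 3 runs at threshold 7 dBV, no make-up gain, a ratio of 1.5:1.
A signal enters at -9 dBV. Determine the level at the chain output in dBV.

Stage 1: overshoot 12 dB → 12/6 = 2 dB → -19 dBV.
Stage 2: -19 dBV ≤ -15 dBV, so stage 2 doesn't engage; output -19 dBV.
Stage 3: -19 dBV ≤ 7 dBV, so stage 3 doesn't engage; output -19 dBV.

-19 dBV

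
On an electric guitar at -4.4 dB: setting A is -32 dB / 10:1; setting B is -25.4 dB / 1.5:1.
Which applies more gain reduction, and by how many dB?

A: 27.6 dB over, compressed to 2.76 dB over, so 24.84 dB of GR.
B: 21 dB over, compressed to 14 dB over, so 7 dB of GR.
A reduces 17.84 dB more.

A, by 17.84 dB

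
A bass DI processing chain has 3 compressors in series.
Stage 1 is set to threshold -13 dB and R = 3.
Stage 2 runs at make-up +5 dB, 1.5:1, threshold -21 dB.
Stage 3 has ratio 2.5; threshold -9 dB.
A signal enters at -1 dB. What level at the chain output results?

Stage 1: -1 dB is 12 dB over -13 dB; at 3:1 that becomes 4 dB over, giving -9 dB.
Stage 2: -9 dB is 12 dB over -21 dB; at 1.5:1 that becomes 8 dB over, giving -13 dB; +5 dB make-up → -8 dB.
Stage 3: overshoot 1 dB → 1/2.5 = 0.4 dB → -8.6 dB.

-8.6 dB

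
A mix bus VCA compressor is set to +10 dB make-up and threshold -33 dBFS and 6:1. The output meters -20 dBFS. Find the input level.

Before make-up, the level was -20 − 10 = -30 dBFS.
Post-compression overshoot = -30 − (-33) = 3 dB.
Before 6:1 compression the overshoot was 3 × 6 = 18 dB, so input = -33 + 18 = -15 dBFS.

-15 dBFS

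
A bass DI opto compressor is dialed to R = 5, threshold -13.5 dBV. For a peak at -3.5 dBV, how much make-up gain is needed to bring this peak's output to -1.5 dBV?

The peak compresses to -13.5 + 10/5 = -11.5 dBV.
To reach -1.5 dBV requires -1.5 − (-11.5) = 10 dB of make-up.

10 dB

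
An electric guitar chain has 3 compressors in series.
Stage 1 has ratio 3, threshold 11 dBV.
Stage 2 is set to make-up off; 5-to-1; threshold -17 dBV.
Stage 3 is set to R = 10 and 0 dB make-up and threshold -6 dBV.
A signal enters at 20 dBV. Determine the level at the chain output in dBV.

Stage 1: overshoot 9 dB → 9/3 = 3 dB → 14 dBV.
Stage 2: 31 dB above -17 dBV, reduced 5:1 to 6.2 dB above → -10.8 dBV.
Stage 3: -10.8 dBV is at or below the -6 dBV threshold — no compression; output -10.8 dBV.

-10.8 dBV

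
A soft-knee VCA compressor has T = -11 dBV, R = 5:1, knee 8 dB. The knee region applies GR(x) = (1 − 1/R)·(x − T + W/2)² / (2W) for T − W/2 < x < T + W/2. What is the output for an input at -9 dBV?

-10.8 dBV

x − T + W/2 = -9 − (-11) + 4 = 6.
GR = (1 − 1/5) × 6² / 16 = 0.8 × 36 / 16 = 1.8 dB.
Output = -9 − 1.8 = -10.8 dBV.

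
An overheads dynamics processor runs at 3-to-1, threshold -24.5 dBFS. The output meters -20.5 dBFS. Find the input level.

The compressed level sits -20.5 − (-24.5) = 4 dB over threshold.
Before 3:1 compression the overshoot was 4 × 3 = 12 dB, so input = -24.5 + 12 = -12.5 dBFS.

-12.5 dBFS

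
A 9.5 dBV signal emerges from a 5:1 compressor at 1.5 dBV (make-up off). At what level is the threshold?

-0.5 dBV

Let T be the threshold. Output overshoot = (input overshoot)/R, so 1.5 − T = (9.5 − T)/5.
5·(1.5 − T) = 9.5 − T → 4·T = 7.5 − 9.5 = -2.
T = -2/4 = -0.5 dBV.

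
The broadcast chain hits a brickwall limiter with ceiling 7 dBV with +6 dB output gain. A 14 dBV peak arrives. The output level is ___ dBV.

A brickwall limiter is an ∞:1 compressor: any input above the ceiling is clamped to 7 dBV.
Output gain then adds 6 dB: 7 + 6 = 13 dBV.

13 dBV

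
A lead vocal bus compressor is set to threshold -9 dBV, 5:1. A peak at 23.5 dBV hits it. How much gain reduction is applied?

26 dB

Overshoot = 23.5 − (-9) = 32.5 dB.
After 5:1 compression the overshoot becomes 32.5/5 = 6.5 dB.
GR = overshoot in − overshoot out = 32.5 − 6.5 = 26 dB.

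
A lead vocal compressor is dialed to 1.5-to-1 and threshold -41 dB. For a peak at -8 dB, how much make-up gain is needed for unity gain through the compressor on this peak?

11 dB

The peak compresses to -41 + 33/1.5 = -19 dB.
To reach -8 dB requires -8 − (-19) = 11 dB of make-up.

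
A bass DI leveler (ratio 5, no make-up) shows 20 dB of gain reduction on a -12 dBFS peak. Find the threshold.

Gain reduction = -12 − (-32) = 20 dB; output overshoot = GR / (R − 1) = 20 / 4 = 5 dB.
Threshold = output − output overshoot = -32 − 5 = -37 dBFS.

-37 dBFS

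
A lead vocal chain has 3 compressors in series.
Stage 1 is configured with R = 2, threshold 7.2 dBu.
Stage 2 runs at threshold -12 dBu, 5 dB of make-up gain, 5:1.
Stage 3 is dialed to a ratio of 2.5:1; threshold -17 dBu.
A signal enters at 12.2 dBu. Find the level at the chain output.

-11.264 dBu

Stage 1: 12.2 dBu is 5 dB over 7.2 dBu; at 2:1 that becomes 2.5 dB over, giving 9.7 dBu.
Stage 2: overshoot 21.7 dB → 21.7/5 = 4.34 dB → -7.66 dBu; +5 dB make-up → -2.66 dBu.
Stage 3: 14.34 dB above -17 dBu, reduced 2.5:1 to 5.736 dB above → -11.264 dBu.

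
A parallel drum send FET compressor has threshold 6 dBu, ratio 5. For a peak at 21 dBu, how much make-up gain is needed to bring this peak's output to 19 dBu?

Without make-up, output = threshold + overshoot/5 = 6 + 3 = 9 dBu.
Gap to target: 10 dB.

10 dB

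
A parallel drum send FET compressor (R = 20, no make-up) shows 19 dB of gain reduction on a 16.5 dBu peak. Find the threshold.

-3.5 dBu

Let T be the threshold. Output overshoot = (input overshoot)/R, so -2.5 − T = (16.5 − T)/20.
20·(-2.5 − T) = 16.5 − T → 19·T = -50 − 16.5 = -66.5.
T = -66.5/19 = -3.5 dBu.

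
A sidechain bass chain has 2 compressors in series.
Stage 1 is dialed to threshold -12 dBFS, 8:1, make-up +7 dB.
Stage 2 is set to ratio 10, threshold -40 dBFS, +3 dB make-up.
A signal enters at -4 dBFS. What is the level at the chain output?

Stage 1: overshoot 8 dB → 8/8 = 1 dB → -11 dBFS; +7 dB make-up → -4 dBFS.
Stage 2: overshoot 36 dB → 36/10 = 3.6 dB → -36.4 dBFS; +3 dB make-up → -33.4 dBFS.

-33.4 dBFS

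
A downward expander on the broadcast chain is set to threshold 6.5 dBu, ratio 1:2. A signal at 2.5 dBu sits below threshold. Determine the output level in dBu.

-1.5 dBu

The input is 4 dB below the 6.5 dBu threshold.
A 1:2 expander multiplies undershoot by 2: 4 × 2 = 8 dB below threshold.
Output = 6.5 − 8 = -1.5 dBu.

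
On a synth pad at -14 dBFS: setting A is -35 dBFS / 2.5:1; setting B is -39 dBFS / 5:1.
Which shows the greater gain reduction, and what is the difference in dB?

B, by 7.4 dB

A: 21 dB over, compressed to 8.4 dB over, so 12.6 dB of GR.
B: 25 dB over, compressed to 5 dB over, so 20 dB of GR.
B applies 7.4 dB more gain reduction.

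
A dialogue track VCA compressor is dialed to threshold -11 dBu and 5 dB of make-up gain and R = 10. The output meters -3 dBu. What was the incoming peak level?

Stripping the +5 dB make-up gives -8 dBu at the gain stage.
Post-compression overshoot = -8 − (-11) = 3 dB.
Before 10:1 compression the overshoot was 3 × 10 = 30 dB, so input = -11 + 30 = 19 dBu.

19 dBu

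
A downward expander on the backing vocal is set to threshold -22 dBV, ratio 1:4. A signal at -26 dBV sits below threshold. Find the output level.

-38 dBV

Below threshold, a 1:4 expander applies gain = (4−1)×(T − x) of attenuation.
(4−1) × 4 = 12 dB, so output = -26 − 12 = -38 dBV.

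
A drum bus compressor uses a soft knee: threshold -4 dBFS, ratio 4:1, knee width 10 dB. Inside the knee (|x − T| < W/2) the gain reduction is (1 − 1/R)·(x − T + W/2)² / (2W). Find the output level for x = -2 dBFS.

x − T + W/2 = -2 − (-4) + 5 = 7.
GR = (1 − 1/4) × 7² / 20 = 0.75 × 49 / 20 = 1.8375 dB.
Output = -2 − 1.8375 = -3.8375 dBFS.

-3.8375 dBFS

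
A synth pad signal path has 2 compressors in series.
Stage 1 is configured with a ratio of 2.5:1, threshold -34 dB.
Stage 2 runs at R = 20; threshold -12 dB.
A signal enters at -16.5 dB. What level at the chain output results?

Stage 1: -16.5 dB is 17.5 dB over -34 dB; at 2.5:1 that becomes 7 dB over, giving -27 dB.
Stage 2: below threshold (-27 ≤ -12); passes unchanged; output -27 dB.

-27 dB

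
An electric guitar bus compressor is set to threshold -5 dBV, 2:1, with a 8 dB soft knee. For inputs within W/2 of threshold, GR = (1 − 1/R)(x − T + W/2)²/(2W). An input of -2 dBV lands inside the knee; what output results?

x − T + W/2 = -2 − (-5) + 4 = 7.
GR = (1 − 1/2) × 7² / 16 = 0.5 × 49 / 16 = 1.53125 dB.
Output = -2 − 1.53125 = -3.53125 dBV.

-3.53125 dBV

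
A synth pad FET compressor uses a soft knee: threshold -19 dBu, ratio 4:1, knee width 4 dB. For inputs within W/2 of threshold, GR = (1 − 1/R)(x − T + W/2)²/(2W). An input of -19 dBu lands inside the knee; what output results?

-19.375 dBu

x − T + W/2 = -19 − (-19) + 2 = 2.
GR = (1 − 1/4) × 2² / 8 = 0.75 × 4 / 8 = 0.375 dB.
Output = -19 − 0.375 = -19.375 dBu.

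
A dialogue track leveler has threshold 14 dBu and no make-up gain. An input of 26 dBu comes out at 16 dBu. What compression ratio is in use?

Input overshoot = 26 − 14 = 12 dB; output overshoot = 16 − 14 = 2 dB.
Ratio = 12 / 2 = 6.

6:1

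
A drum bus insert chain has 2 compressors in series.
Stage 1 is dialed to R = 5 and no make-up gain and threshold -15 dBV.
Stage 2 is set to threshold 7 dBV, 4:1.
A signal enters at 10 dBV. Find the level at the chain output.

-10 dBV

Stage 1: 10 dBV is 25 dB over -15 dBV; at 5:1 that becomes 5 dB over, giving -10 dBV.
Stage 2: -10 dBV is at or below the 7 dBV threshold — no compression; output -10 dBV.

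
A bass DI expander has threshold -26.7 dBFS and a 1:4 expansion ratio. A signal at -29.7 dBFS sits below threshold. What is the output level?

-38.7 dBFS

Undershoot = (-26.7) − (-29.7) = 3 dB.
At 1:4, that expands to 12 dB under threshold.
Output = -26.7 − 12 = -38.7 dBFS.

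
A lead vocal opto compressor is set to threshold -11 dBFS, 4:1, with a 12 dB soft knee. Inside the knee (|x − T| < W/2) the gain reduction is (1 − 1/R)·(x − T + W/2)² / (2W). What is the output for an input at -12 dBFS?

x − T + W/2 = -12 − (-11) + 6 = 5.
GR = (1 − 1/4) × 5² / 24 = 0.75 × 25 / 24 = 0.78125 dB.
Output = -12 − 0.78125 = -12.78125 dBFS.

-12.78125 dBFS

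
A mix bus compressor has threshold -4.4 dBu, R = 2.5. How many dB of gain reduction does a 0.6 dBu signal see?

3 dB

The signal is 5 dB above threshold.
A 2.5:1 ratio leaves 2 dB of that excess.
So the signal is attenuated by 5 − 2 = 3 dB.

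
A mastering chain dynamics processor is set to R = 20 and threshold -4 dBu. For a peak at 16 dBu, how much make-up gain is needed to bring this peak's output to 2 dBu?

5 dB

The peak compresses to -4 + 20/20 = -3 dBu.
To reach 2 dBu requires 2 − (-3) = 5 dB of make-up.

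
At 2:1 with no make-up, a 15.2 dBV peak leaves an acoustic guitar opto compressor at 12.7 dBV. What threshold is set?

10.2 dBV

Gain reduction = 15.2 − 12.7 = 2.5 dB; output overshoot = GR / (R − 1) = 2.5 / 1 = 2.5 dB.
Threshold = output − output overshoot = 12.7 − 2.5 = 10.2 dBV.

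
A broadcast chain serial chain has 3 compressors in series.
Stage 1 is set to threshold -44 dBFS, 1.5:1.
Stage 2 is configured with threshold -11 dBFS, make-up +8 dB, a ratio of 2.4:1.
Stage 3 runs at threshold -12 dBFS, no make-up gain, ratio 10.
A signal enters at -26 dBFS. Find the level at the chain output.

Stage 1: 18 dB above -44 dBFS, reduced 1.5:1 to 12 dB above → -32 dBFS.
Stage 2: -32 dBFS is at or below the -11 dBFS threshold — no compression; make-up brings it to -24 dBFS.
Stage 3: below threshold (-24 ≤ -12); passes unchanged; output -24 dBFS.

-24 dBFS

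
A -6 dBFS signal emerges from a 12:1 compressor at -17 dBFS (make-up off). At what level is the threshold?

Let T be the threshold. Output overshoot = (input overshoot)/R, so -17 − T = (-6 − T)/12.
12·(-17 − T) = -6 − T → 11·T = -204 − (-6) = -198.
T = -198/11 = -18 dBFS.

-18 dBFS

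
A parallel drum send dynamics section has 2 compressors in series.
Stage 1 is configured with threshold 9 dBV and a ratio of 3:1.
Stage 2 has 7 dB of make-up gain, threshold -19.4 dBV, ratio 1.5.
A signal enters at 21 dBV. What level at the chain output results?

Stage 1: overshoot 12 dB → 12/3 = 4 dB → 13 dBV.
Stage 2: overshoot 32.4 dB → 32.4/1.5 = 21.6 dB → 2.2 dBV; +7 dB make-up → 9.2 dBV.

9.2 dBV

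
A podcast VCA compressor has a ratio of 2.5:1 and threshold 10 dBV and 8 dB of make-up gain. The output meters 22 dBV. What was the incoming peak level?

20 dBV

Stripping the +8 dB make-up gives 14 dBV at the gain stage.
The compressed level sits 14 − 10 = 4 dB over threshold.
Undo the ratio: input overshoot = 4 × 2.5 = 10 dB, giving input = 20 dBV.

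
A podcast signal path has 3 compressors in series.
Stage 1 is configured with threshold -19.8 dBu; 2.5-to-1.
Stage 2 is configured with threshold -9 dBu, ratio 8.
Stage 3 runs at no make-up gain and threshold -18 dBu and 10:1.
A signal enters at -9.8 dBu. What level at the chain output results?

-17.78 dBu

Stage 1: -9.8 dBu is 10 dB over -19.8 dBu; at 2.5:1 that becomes 4 dB over, giving -15.8 dBu.
Stage 2: -15.8 dBu ≤ -9 dBu, so stage 2 doesn't engage; output -15.8 dBu.
Stage 3: overshoot 2.2 dB → 2.2/10 = 0.22 dB → -17.78 dBu.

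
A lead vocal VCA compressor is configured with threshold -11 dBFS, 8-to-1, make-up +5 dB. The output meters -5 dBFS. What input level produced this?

Remove make-up: -5 − 5 = -10 dBFS.
Post-compression overshoot = -10 − (-11) = 1 dB.
Input overshoot = R × output overshoot = 8 dB → input = -11 + 8 = -3 dBFS.

-3 dBFS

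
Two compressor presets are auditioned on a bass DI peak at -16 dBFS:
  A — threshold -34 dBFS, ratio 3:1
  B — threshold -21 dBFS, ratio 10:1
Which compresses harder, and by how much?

A, by 7.5 dB

A: 18 dB over, compressed to 6 dB over, so 12 dB of GR.
B: 5 dB over, compressed to 0.5 dB over, so 4.5 dB of GR.
A applies 7.5 dB more gain reduction.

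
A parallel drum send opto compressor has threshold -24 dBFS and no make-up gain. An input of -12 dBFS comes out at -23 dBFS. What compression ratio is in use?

Input overshoot = -12 − (-24) = 12 dB; output overshoot = -23 − (-24) = 1 dB.
Ratio = 12 / 1 = 12.

12:1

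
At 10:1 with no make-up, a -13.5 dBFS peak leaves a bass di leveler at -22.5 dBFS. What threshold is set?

-23.5 dBFS

Let T be the threshold. Output overshoot = (input overshoot)/R, so -22.5 − T = (-13.5 − T)/10.
10·(-22.5 − T) = -13.5 − T → 9·T = -225 − (-13.5) = -211.5.
T = -211.5/9 = -23.5 dBFS.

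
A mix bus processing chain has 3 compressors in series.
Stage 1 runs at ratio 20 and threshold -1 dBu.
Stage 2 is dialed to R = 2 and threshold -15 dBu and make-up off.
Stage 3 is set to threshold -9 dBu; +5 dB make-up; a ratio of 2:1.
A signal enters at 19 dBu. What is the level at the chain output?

Stage 1: 20 dB above -1 dBu, reduced 20:1 to 1 dB above → 0 dBu.
Stage 2: overshoot 15 dB → 15/2 = 7.5 dB → -7.5 dBu.
Stage 3: 1.5 dB above -9 dBu, reduced 2:1 to 0.75 dB above → -8.25 dBu; +5 dB make-up → -3.25 dBu.

-3.25 dBu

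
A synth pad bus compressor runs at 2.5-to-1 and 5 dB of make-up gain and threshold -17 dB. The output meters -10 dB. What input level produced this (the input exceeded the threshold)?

Remove make-up: -10 − 5 = -15 dB.
The compressed level sits -15 − (-17) = 2 dB over threshold.
Before 2.5:1 compression the overshoot was 2 × 2.5 = 5 dB, so input = -17 + 5 = -12 dB.

-12 dB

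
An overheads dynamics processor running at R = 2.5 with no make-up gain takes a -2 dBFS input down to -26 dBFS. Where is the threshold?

Let T be the threshold. Output overshoot = (input overshoot)/R, so -26 − T = (-2 − T)/2.5.
2.5·(-26 − T) = -2 − T → 1.5·T = -65 − (-2) = -63.
T = -63/1.5 = -42 dBFS.

-42 dBFS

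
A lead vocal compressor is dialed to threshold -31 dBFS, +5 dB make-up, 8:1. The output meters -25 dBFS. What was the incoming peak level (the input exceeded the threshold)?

Remove make-up: -25 − 5 = -30 dBFS.
That's 1 dB above the -31 dBFS threshold.
Undo the ratio: input overshoot = 1 × 8 = 8 dB, giving input = -23 dBFS.

-23 dBFS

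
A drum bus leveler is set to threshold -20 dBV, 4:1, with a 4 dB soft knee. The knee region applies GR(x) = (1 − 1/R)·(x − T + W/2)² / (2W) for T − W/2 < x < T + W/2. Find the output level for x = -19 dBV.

-19.84375 dBV

x − T + W/2 = -19 − (-20) + 2 = 3.
GR = (1 − 1/4) × 3² / 8 = 0.75 × 9 / 8 = 0.84375 dB.
Output = -19 − 0.84375 = -19.84375 dBV.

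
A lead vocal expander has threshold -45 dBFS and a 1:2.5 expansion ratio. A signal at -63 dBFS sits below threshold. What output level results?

Below threshold, a 1:2.5 expander applies gain = (2.5−1)×(T − x) of attenuation.
(2.5−1) × 18 = 27 dB, so output = -63 − 27 = -90 dBFS.

-90 dBFS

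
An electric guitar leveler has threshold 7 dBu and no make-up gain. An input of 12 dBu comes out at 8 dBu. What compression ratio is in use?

5:1

Input overshoot = 12 − 7 = 5 dB; output overshoot = 8 − 7 = 1 dB.
Ratio = 5 / 1 = 5.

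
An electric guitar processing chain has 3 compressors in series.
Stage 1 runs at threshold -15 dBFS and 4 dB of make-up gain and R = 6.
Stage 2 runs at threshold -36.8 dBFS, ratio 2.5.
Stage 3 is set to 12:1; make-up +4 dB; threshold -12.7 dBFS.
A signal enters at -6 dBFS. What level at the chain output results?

-21.88 dBFS

Stage 1: overshoot 9 dB → 9/6 = 1.5 dB → -13.5 dBFS; +4 dB make-up → -9.5 dBFS.
Stage 2: -9.5 dBFS is 27.3 dB over -36.8 dBFS; at 2.5:1 that becomes 10.92 dB over, giving -25.88 dBFS.
Stage 3: -25.88 dBFS is at or below the -12.7 dBFS threshold — no compression; make-up brings it to -21.88 dBFS.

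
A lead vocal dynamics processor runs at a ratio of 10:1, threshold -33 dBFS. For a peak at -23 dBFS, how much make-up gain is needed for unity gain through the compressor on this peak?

9 dB

Without make-up, output = threshold + overshoot/10 = -33 + 1 = -32 dBFS.
Gap to target: 9 dB.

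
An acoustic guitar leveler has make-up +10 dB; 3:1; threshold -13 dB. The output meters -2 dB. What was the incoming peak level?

-10 dB

Stripping the +10 dB make-up gives -12 dB at the gain stage.
That's 1 dB above the -13 dB threshold.
Before 3:1 compression the overshoot was 1 × 3 = 3 dB, so input = -13 + 3 = -10 dB.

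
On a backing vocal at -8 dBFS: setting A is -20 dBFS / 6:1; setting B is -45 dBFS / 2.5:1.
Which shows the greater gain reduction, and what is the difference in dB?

B, by 12.2 dB

A: overshoot 12 dB → output overshoot 2 dB → GR 10 dB.
B: overshoot 37 dB → output overshoot 14.8 dB → GR 22.2 dB.
B applies 12.2 dB more gain reduction.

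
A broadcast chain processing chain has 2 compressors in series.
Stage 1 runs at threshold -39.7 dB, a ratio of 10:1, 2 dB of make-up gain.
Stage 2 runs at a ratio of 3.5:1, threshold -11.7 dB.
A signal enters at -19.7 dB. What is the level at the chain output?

-35.7 dB

Stage 1: overshoot 20 dB → 20/10 = 2 dB → -37.7 dB; +2 dB make-up → -35.7 dB.
Stage 2: below threshold (-35.7 ≤ -11.7); passes unchanged; output -35.7 dB.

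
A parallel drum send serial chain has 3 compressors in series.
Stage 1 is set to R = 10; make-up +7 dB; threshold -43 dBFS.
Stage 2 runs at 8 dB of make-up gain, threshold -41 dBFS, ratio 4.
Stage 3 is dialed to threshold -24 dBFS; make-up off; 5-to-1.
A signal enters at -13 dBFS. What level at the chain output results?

Stage 1: overshoot 30 dB → 30/10 = 3 dB → -40 dBFS; +7 dB make-up → -33 dBFS.
Stage 2: overshoot 8 dB → 8/4 = 2 dB → -39 dBFS; +8 dB make-up → -31 dBFS.
Stage 3: -31 dBFS ≤ -24 dBFS, so stage 3 doesn't engage; output -31 dBFS.

-31 dBFS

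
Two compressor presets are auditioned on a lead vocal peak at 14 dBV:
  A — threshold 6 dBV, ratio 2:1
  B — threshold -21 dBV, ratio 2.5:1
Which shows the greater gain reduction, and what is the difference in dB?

A: 8 dB over, compressed to 4 dB over, so 4 dB of GR.
B: 35 dB over, compressed to 14 dB over, so 21 dB of GR.
Difference: 17 dB in favour of B.

B, by 17 dB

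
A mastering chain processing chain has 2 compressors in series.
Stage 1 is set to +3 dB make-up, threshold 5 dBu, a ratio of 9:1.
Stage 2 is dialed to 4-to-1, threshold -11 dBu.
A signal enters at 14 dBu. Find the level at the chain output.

Stage 1: 9 dB above 5 dBu, reduced 9:1 to 1 dB above → 6 dBu; +3 dB make-up → 9 dBu.
Stage 2: 9 dBu is 20 dB over -11 dBu; at 4:1 that becomes 5 dB over, giving -6 dBu.

-6 dBu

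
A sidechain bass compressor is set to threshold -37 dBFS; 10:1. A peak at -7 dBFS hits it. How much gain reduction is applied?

Overshoot = -7 − (-37) = 30 dB.
After 10:1 compression the overshoot becomes 30/10 = 3 dB.
GR = overshoot in − overshoot out = 30 − 3 = 27 dB.

27 dB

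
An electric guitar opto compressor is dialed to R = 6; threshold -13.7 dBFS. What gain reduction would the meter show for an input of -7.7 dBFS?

-7.7 dBFS exceeds the threshold by 6 dB.
A 6:1 ratio leaves 1 dB of that excess.
So the signal is attenuated by 6 − 1 = 5 dB.

5 dB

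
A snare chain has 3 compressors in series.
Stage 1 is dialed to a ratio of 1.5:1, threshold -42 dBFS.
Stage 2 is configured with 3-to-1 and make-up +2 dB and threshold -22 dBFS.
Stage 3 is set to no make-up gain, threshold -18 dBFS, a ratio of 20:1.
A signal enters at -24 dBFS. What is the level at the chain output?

-28 dBFS

Stage 1: -24 dBFS is 18 dB over -42 dBFS; at 1.5:1 that becomes 12 dB over, giving -30 dBFS.
Stage 2: below threshold (-30 ≤ -22); passes unchanged; make-up brings it to -28 dBFS.
Stage 3: -28 dBFS ≤ -18 dBFS, so stage 3 doesn't engage; output -28 dBFS.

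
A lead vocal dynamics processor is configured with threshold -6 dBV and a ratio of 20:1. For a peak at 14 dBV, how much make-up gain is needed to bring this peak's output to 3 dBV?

Overshoot 20 dB → 20/20 = 1 dB after compression, so the compressed level is -6 + 1 = -5 dBV.
Make-up = target − compressed = 3 − (-5) = 8 dB.

8 dB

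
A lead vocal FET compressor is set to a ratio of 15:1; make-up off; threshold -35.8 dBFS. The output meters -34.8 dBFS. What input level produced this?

-20.8 dBFS

That's 1 dB above the -35.8 dBFS threshold.
Before 15:1 compression the overshoot was 1 × 15 = 15 dB, so input = -35.8 + 15 = -20.8 dBFS.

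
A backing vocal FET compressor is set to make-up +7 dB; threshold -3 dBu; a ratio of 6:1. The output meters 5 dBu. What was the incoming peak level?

Stripping the +7 dB make-up gives -2 dBu at the gain stage.
Post-compression overshoot = -2 − (-3) = 1 dB.
Before 6:1 compression the overshoot was 1 × 6 = 6 dB, so input = -3 + 6 = 3 dBu.

3 dBu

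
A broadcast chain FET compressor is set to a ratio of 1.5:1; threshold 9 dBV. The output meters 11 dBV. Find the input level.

12 dBV

The compressed level sits 11 − 9 = 2 dB over threshold.
Input overshoot = R × output overshoot = 3 dB → input = 9 + 3 = 12 dBV.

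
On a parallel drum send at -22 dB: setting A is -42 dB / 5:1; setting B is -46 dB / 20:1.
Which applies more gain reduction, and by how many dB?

B, by 6.8 dB

A: GR = 20 − 20/5 = 16 dB.
B: GR = 24 − 24/20 = 22.8 dB.
B reduces 6.8 dB more.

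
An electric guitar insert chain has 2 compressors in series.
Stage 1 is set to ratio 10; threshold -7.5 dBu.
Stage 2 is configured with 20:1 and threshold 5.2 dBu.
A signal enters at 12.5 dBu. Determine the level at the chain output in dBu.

Stage 1: overshoot 20 dB → 20/10 = 2 dB → -5.5 dBu.
Stage 2: -5.5 dBu ≤ 5.2 dBu, so stage 2 doesn't engage; output -5.5 dBu.

-5.5 dBu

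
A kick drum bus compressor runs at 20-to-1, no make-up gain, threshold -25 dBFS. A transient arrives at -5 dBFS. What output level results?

-24 dBFS

-5 dBFS sits 20 dB over threshold.
The 20 dB excess becomes 1 dB after 20:1 reduction.
That puts the output at -24 dBFS.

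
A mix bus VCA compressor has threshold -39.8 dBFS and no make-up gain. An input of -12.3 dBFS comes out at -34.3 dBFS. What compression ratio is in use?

5:1

Input overshoot = -12.3 − (-39.8) = 27.5 dB; output overshoot = -34.3 − (-39.8) = 5.5 dB.
Ratio = 27.5 / 5.5 = 5.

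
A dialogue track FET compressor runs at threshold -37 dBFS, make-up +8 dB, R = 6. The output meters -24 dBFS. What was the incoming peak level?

Remove make-up: -24 − 8 = -32 dBFS.
Post-compression overshoot = -32 − (-37) = 5 dB.
Before 6:1 compression the overshoot was 5 × 6 = 30 dB, so input = -37 + 30 = -7 dBFS.

-7 dBFS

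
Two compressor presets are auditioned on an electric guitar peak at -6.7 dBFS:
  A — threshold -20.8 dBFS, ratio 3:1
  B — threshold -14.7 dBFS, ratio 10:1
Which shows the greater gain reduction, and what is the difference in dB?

A, by 2.2 dB

A: GR = 14.1 − 14.1/3 = 9.4 dB.
B: GR = 8 − 8/10 = 7.2 dB.
A applies 2.2 dB more gain reduction.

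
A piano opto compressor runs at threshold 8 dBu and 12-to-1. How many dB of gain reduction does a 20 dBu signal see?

11 dB

Overshoot = 20 − 8 = 12 dB.
A 12:1 ratio leaves 1 dB of that excess.
So the signal is attenuated by 12 − 1 = 11 dB.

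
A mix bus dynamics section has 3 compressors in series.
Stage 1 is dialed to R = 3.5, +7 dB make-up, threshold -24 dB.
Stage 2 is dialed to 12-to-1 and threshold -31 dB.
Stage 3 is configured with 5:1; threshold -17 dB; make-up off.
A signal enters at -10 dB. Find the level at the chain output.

Stage 1: 14 dB above -24 dB, reduced 3.5:1 to 4 dB above → -20 dB; +7 dB make-up → -13 dB.
Stage 2: overshoot 18 dB → 18/12 = 1.5 dB → -29.5 dB.
Stage 3: below threshold (-29.5 ≤ -17); passes unchanged; output -29.5 dB.

-29.5 dB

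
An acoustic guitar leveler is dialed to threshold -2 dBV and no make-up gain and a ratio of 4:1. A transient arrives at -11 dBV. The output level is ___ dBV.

-11 dBV is 9 dB below the -2 dBV threshold, so no gain reduction is applied.
Output = input = -11 dBV.

-11 dBV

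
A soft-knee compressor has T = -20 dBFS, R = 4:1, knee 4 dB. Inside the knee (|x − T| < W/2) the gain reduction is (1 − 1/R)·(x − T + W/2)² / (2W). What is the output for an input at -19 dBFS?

x − T + W/2 = -19 − (-20) + 2 = 3.
GR = (1 − 1/4) × 3² / 8 = 0.75 × 9 / 8 = 0.84375 dB.
Output = -19 − 0.84375 = -19.84375 dBFS.

-19.84375 dBFS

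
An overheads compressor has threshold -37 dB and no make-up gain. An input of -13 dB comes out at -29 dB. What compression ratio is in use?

Input overshoot = -13 − (-37) = 24 dB; output overshoot = -29 − (-37) = 8 dB.
Ratio = 24 / 8 = 3.

3:1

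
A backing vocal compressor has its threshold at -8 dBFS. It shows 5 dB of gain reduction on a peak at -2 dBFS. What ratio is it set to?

6:1

Input overshoot = -2 − (-8) = 6 dB.
Output overshoot = 6 − 5 = 1 dB.
Ratio = input overshoot / output overshoot = 6 / 1 = 6.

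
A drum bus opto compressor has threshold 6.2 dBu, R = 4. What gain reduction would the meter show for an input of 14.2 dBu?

6 dB

Overshoot = 14.2 − 6.2 = 8 dB.
At 4:1, output sits 8/4 = 2 dB above threshold.
So the signal is attenuated by 8 − 2 = 6 dB.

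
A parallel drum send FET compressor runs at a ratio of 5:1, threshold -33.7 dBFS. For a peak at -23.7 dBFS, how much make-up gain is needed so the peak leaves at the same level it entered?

Without make-up, output = threshold + overshoot/5 = -33.7 + 2 = -31.7 dBFS.
Gap to target: 8 dB.

8 dB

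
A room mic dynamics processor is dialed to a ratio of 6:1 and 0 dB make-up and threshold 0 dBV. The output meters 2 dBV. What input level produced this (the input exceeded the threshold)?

12 dBV

That's 2 dB above the 0 dBV threshold.
Undo the ratio: input overshoot = 2 × 6 = 12 dB, giving input = 12 dBV.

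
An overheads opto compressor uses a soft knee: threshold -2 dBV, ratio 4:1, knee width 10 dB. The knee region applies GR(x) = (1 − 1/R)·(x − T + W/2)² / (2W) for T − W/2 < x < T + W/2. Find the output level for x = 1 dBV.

-1.4 dBV

x − T + W/2 = 1 − (-2) + 5 = 8.
GR = (1 − 1/4) × 8² / 20 = 0.75 × 64 / 20 = 2.4 dB.
Output = 1 − 2.4 = -1.4 dBV.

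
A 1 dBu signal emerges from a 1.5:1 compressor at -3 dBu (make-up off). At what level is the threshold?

Gain reduction = 1 − (-3) = 4 dB; output overshoot = GR / (R − 1) = 4 / 0.5 = 8 dB.
Threshold = output − output overshoot = -3 − 8 = -11 dBu.

-11 dBu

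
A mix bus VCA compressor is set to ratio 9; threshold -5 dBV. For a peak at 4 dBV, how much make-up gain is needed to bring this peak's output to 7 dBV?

The peak compresses to -5 + 9/9 = -4 dBV.
To reach 7 dBV requires 7 − (-4) = 11 dB of make-up.

11 dB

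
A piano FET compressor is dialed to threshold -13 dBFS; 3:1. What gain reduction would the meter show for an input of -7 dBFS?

-7 dBFS exceeds the threshold by 6 dB.
After 3:1 compression the overshoot becomes 6/3 = 2 dB.
Gain reduction = 6 − 2 = 4 dB.

4 dB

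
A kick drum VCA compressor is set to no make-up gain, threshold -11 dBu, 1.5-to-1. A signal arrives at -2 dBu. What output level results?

Overshoot: -2 − (-11) = 9 dB.
1.5:1 compression reduces that to 9/1.5 = 6 dB over.
So the level is -11 + 6 = -5 dBu.

-5 dBu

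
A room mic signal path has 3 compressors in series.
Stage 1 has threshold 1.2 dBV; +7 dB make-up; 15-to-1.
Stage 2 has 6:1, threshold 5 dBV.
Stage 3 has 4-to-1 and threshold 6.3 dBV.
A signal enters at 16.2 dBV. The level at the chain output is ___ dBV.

5.7 dBV

Stage 1: overshoot 15 dB → 15/15 = 1 dB → 2.2 dBV; +7 dB make-up → 9.2 dBV.
Stage 2: 4.2 dB above 5 dBV, reduced 6:1 to 0.7 dB above → 5.7 dBV.
Stage 3: 5.7 dBV ≤ 6.3 dBV, so stage 3 doesn't engage; output 5.7 dBV.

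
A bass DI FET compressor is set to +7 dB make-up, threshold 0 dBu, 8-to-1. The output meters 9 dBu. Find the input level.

Remove make-up: 9 − 7 = 2 dBu.
The compressed level sits 2 − 0 = 2 dB over threshold.
Input overshoot = R × output overshoot = 16 dB → input = 0 + 16 = 16 dBu.

16 dBu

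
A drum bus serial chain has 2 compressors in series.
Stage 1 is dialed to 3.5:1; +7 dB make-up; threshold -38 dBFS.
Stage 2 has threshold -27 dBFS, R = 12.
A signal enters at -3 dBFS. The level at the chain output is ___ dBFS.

Stage 1: -3 dBFS is 35 dB over -38 dBFS; at 3.5:1 that becomes 10 dB over, giving -28 dBFS; +7 dB make-up → -21 dBFS.
Stage 2: overshoot 6 dB → 6/12 = 0.5 dB → -26.5 dBFS.

-26.5 dBFS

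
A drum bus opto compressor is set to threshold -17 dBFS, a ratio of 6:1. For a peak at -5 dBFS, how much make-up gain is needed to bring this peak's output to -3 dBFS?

12 dB

Overshoot 12 dB → 12/6 = 2 dB after compression, so the compressed level is -17 + 2 = -15 dBFS.
Make-up = target − compressed = -3 − (-15) = 12 dB.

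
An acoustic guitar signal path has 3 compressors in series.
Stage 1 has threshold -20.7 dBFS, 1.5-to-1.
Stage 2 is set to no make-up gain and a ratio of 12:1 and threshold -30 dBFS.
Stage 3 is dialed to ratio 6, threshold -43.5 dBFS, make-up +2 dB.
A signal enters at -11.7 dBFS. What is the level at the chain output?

Stage 1: overshoot 9 dB → 9/1.5 = 6 dB → -14.7 dBFS.
Stage 2: overshoot 15.3 dB → 15.3/12 = 1.275 dB → -28.725 dBFS.
Stage 3: 14.775 dB above -43.5 dBFS, reduced 6:1 to 2.4625 dB above → -41.0375 dBFS; +2 dB make-up → -39.0375 dBFS.

-39.0375 dBFS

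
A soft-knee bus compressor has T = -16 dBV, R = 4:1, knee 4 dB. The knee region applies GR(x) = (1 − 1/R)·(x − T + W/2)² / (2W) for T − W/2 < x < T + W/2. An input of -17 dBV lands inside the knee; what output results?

-17.09375 dBV

x − T + W/2 = -17 − (-16) + 2 = 1.
GR = (1 − 1/4) × 1² / 8 = 0.75 × 1 / 8 = 0.09375 dB.
Output = -17 − 0.09375 = -17.09375 dBV.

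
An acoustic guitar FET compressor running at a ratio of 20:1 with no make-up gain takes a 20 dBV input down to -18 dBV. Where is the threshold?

Input is 40 dB above T (since output overshoot × R = input overshoot: (-18 − T)·20 = 20 − T gives T = -20 dBV).
Check: -20 + (20 − (-20))/20 = -20 + 2 = -18 dBV. ✓

-20 dBV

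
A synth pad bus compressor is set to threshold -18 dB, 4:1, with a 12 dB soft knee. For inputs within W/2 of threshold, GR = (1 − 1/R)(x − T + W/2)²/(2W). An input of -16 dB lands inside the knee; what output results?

-18 dB

x − T + W/2 = -16 − (-18) + 6 = 8.
GR = (1 − 1/4) × 8² / 24 = 0.75 × 64 / 24 = 2 dB.
Output = -16 − 2 = -18 dB.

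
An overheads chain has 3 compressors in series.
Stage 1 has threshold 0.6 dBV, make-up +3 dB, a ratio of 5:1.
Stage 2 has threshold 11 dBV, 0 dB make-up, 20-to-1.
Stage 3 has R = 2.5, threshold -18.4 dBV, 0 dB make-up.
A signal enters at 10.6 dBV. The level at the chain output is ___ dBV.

-8.8 dBV

Stage 1: 10.6 dBV is 10 dB over 0.6 dBV; at 5:1 that becomes 2 dB over, giving 2.6 dBV; +3 dB make-up → 5.6 dBV.
Stage 2: 5.6 dBV ≤ 11 dBV, so stage 2 doesn't engage; output 5.6 dBV.
Stage 3: 24 dB above -18.4 dBV, reduced 2.5:1 to 9.6 dB above → -8.8 dBV.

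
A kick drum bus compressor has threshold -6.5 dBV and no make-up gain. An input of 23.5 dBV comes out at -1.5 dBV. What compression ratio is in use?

6:1

Input overshoot = 23.5 − (-6.5) = 30 dB; output overshoot = -1.5 − (-6.5) = 5 dB.
Ratio = 30 / 5 = 6.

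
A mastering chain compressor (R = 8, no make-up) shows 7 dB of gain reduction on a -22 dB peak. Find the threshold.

Let T be the threshold. Output overshoot = (input overshoot)/R, so -29 − T = (-22 − T)/8.
8·(-29 − T) = -22 − T → 7·T = -232 − (-22) = -210.
T = -210/7 = -30 dB.

-30 dB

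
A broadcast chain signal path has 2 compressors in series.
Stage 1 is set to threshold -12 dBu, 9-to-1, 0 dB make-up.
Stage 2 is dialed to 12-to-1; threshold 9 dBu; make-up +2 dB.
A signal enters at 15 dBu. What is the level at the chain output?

-7 dBu

Stage 1: 15 dBu is 27 dB over -12 dBu; at 9:1 that becomes 3 dB over, giving -9 dBu.
Stage 2: -9 dBu ≤ 9 dBu, so stage 2 doesn't engage; make-up brings it to -7 dBu.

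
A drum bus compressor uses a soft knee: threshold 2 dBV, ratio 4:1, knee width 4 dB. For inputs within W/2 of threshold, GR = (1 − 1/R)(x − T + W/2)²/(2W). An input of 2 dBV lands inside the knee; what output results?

x − T + W/2 = 2 − 2 + 2 = 2.
GR = (1 − 1/4) × 2² / 8 = 0.75 × 4 / 8 = 0.375 dB.
Output = 2 − 0.375 = 1.625 dBV.

1.625 dBV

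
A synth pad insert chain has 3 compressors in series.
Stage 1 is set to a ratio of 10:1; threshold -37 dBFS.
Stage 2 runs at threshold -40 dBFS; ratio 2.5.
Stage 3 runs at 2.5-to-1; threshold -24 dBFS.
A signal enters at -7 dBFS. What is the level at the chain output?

-37.6 dBFS

Stage 1: 30 dB above -37 dBFS, reduced 10:1 to 3 dB above → -34 dBFS.
Stage 2: overshoot 6 dB → 6/2.5 = 2.4 dB → -37.6 dBFS.
Stage 3: -37.6 dBFS ≤ -24 dBFS, so stage 3 doesn't engage; output -37.6 dBFS.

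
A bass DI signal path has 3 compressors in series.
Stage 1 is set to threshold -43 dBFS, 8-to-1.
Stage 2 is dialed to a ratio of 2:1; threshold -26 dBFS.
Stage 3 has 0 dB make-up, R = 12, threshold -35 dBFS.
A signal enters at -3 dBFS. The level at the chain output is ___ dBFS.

-38 dBFS

Stage 1: overshoot 40 dB → 40/8 = 5 dB → -38 dBFS.
Stage 2: -38 dBFS ≤ -26 dBFS, so stage 2 doesn't engage; output -38 dBFS.
Stage 3: -38 dBFS is at or below the -35 dBFS threshold — no compression; output -38 dBFS.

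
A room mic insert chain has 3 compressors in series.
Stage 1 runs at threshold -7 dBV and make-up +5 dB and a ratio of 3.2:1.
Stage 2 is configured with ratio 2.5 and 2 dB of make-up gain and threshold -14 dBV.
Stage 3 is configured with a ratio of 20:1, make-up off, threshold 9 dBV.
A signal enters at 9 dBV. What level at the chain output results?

-5.2 dBV

Stage 1: overshoot 16 dB → 16/3.2 = 5 dB → -2 dBV; +5 dB make-up → 3 dBV.
Stage 2: 17 dB above -14 dBV, reduced 2.5:1 to 6.8 dB above → -7.2 dBV; +2 dB make-up → -5.2 dBV.
Stage 3: below threshold (-5.2 ≤ 9); passes unchanged; output -5.2 dBV.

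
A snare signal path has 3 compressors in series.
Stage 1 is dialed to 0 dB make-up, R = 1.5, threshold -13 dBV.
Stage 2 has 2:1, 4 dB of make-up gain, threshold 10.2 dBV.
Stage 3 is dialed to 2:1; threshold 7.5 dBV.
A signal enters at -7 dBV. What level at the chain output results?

Stage 1: -7 dBV is 6 dB over -13 dBV; at 1.5:1 that becomes 4 dB over, giving -9 dBV.
Stage 2: -9 dBV is at or below the 10.2 dBV threshold — no compression; make-up brings it to -5 dBV.
Stage 3: -5 dBV is at or below the 7.5 dBV threshold — no compression; output -5 dBV.

-5 dBV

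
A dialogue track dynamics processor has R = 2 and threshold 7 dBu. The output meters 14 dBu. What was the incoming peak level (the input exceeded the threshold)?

21 dBu

Post-compression overshoot = 14 − 7 = 7 dB.
Input overshoot = R × output overshoot = 14 dB → input = 7 + 14 = 21 dBu.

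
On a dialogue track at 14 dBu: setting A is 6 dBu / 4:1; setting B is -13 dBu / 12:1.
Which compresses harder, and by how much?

B, by 18.75 dB

A: 8 dB over, compressed to 2 dB over, so 6 dB of GR.
B: 27 dB over, compressed to 2.25 dB over, so 24.75 dB of GR.
Difference: 18.75 dB in favour of B.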